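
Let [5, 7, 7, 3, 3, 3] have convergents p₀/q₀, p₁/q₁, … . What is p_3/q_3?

Using pₖ = aₖpₖ₋₁ + pₖ₋₂, qₖ = aₖqₖ₋₁ + qₖ₋₂ (with p₋₁=1, p₋₂=0, q₋₁=0, q₋₂=1):
  k=0: a=5, p=5, q=1
  k=1: a=7, p=36, q=7
  k=2: a=7, p=257, q=50
  k=3: a=3, p=807, q=157

807/157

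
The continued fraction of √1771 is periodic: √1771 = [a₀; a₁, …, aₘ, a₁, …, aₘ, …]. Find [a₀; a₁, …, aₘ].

[42; 12, 84]

a₀ = ⌊√1771⌋ = 42.
With m₀=0, d₀=1 and mₖ₊₁ = dₖaₖ − mₖ, dₖ₊₁ = (n − mₖ₊₁²)/dₖ, aₖ₊₁ = ⌊(a₀+mₖ₊₁)/dₖ₊₁⌋:
  k=1: m=42, d=7, a=12
  k=2: m=42, d=1, a=84
d=1 and a=2a₀=84 at k=2, so the next step gives (m, d) = (42, 7) again — its k=1 value — and the period has length 2.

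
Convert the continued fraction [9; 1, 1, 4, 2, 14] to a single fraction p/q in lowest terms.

Using pₖ = aₖpₖ₋₁ + pₖ₋₂ and qₖ = aₖqₖ₋₁ + qₖ₋₂:
  k=0: a=9, p=9, q=1
  k=1: a=1, p=10, q=1
  k=2: a=1, p=19, q=2
  k=3: a=4, p=86, q=9
  k=4: a=2, p=191, q=20
  k=5: a=14, p=2760, q=289

2760/289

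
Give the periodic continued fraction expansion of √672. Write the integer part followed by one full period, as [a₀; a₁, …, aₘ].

a₀ = ⌊√672⌋ = 25.
With m₀=0, d₀=1 and mₖ₊₁ = dₖaₖ − mₖ, dₖ₊₁ = (n − mₖ₊₁²)/dₖ, aₖ₊₁ = ⌊(a₀+mₖ₊₁)/dₖ₊₁⌋:
  k=1: m=25, d=47, a=1
  k=2: m=22, d=4, a=11
  k=3: m=22, d=47, a=1
  k=4: m=25, d=1, a=50
d=1 and a=2a₀=50 at k=4, so the next step gives (m, d) = (25, 47) again — its k=1 value — and the period has length 4.

[25; 1, 11, 1, 50]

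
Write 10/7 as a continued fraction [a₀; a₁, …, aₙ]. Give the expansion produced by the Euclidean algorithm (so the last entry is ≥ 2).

10 = 1·7 + 3
7 = 2·3 + 1
3 = 3·1 + 0  (stop)
So 10/7 = [1; 2, 3].

[1; 2, 3]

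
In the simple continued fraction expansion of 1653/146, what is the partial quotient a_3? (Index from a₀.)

1653 = 11·146 + 47   →  a_0 = 11
146 = 3·47 + 5   →  a_1 = 3
47 = 9·5 + 2   →  a_2 = 9
5 = 2·2 + 1   →  a_3 = 2

2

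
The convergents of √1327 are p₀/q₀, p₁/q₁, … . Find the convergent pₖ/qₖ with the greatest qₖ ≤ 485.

9362/257

√1327 = [36; 2, 2, 1, 35, 1, 2, 2, 72, …] (period length 8).
Convergents:
  p_0/q_0 = 36/1
  p_1/q_1 = 73/2
  p_2/q_2 = 182/5
  p_3/q_3 = 255/7
  p_4/q_4 = 9107/250
  p_5/q_5 = 9362/257
  p_6/q_6 = 27831/764
q_5 = 257 ≤ 485 < 764 = q_6, so the answer is 9362/257.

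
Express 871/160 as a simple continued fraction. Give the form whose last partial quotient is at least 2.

871 = 5*160 + 71
160 = 2*71 + 18
71 = 3*18 + 17
18 = 1*17 + 1
17 = 17*1 + 0  (stop)
So 871/160 = [5; 2, 3, 1, 17].

[5; 2, 3, 1, 17]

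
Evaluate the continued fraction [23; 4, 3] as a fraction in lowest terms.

Using pₖ = aₖpₖ₋₁ + pₖ₋₂ and qₖ = aₖqₖ₋₁ + qₖ₋₂:
  k=0: a=23, p=23, q=1
  k=1: a=4, p=93, q=4
  k=2: a=3, p=302, q=13

302/13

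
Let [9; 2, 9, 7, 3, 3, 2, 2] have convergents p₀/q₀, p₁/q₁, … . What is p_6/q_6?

30677/3238

Using pₖ = aₖpₖ₋₁ + pₖ₋₂, qₖ = aₖqₖ₋₁ + qₖ₋₂ (with p₋₁=1, p₋₂=0, q₋₁=0, q₋₂=1):
  k=0: a=9, p=9, q=1
  k=1: a=2, p=19, q=2
  k=2: a=9, p=180, q=19
  k=3: a=7, p=1279, q=135
  k=4: a=3, p=4017, q=424
  k=5: a=3, p=13330, q=1407
  k=6: a=2, p=30677, q=3238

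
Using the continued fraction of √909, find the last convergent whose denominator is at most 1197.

√909 = [30; 6, 1, 2, 6, 2, 1, 6, 60, …] (period length 8).
Convergents:
  p_0/q_0 = 30/1
  p_1/q_1 = 181/6
  p_2/q_2 = 211/7
  p_3/q_3 = 603/20
  p_4/q_4 = 3829/127
  p_5/q_5 = 8261/274
  p_6/q_6 = 12090/401
  p_7/q_7 = 80801/2680
q_6 = 401 ≤ 1197 < 2680 = q_7, so the answer is 12090/401.

12090/401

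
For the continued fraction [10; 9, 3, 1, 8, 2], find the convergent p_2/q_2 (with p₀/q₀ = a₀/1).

Using pₖ = aₖpₖ₋₁ + pₖ₋₂, qₖ = aₖqₖ₋₁ + qₖ₋₂ (with p₋₁=1, p₋₂=0, q₋₁=0, q₋₂=1):
  k=0: a=10, p=10, q=1
  k=1: a=9, p=91, q=9
  k=2: a=3, p=283, q=28

283/28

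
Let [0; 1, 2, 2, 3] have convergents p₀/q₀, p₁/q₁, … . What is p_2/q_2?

Using pₖ = aₖpₖ₋₁ + pₖ₋₂, qₖ = aₖqₖ₋₁ + qₖ₋₂ (with p₋₁=1, p₋₂=0, q₋₁=0, q₋₂=1):
  k=0: a=0, p=0, q=1
  k=1: a=1, p=1, q=1
  k=2: a=2, p=2, q=3

2/3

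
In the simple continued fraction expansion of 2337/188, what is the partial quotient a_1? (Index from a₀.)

2337 = 12·188 + 81   →  a_0 = 12
188 = 2·81 + 26   →  a_1 = 2

2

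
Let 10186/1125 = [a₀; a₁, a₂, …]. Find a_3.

10186 = 9·1125 + 61   →  a_0 = 9
1125 = 18·61 + 27   →  a_1 = 18
61 = 2·27 + 7   →  a_2 = 2
27 = 3·7 + 6   →  a_3 = 3

3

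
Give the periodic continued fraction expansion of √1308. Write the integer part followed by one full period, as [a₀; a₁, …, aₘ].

a₀ = ⌊√1308⌋ = 36.
With m₀=0, d₀=1 and mₖ₊₁ = dₖaₖ − mₖ, dₖ₊₁ = (n − mₖ₊₁²)/dₖ, aₖ₊₁ = ⌊(a₀+mₖ₊₁)/dₖ₊₁⌋:
  k=1: m=36, d=12, a=6
  k=2: m=36, d=1, a=72
d=1 and a=2a₀=72 at k=2, so the next step gives (m, d) = (36, 12) again — its k=1 value — and the period has length 2.

[36; 6, 72]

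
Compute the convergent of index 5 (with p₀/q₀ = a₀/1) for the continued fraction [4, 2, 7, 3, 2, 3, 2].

1671/374

Using pₖ = aₖpₖ₋₁ + pₖ₋₂, qₖ = aₖqₖ₋₁ + qₖ₋₂ (with p₋₁=1, p₋₂=0, q₋₁=0, q₋₂=1):
  k=0: a=4, p=4, q=1
  k=1: a=2, p=9, q=2
  k=2: a=7, p=67, q=15
  k=3: a=3, p=210, q=47
  k=4: a=2, p=487, q=109
  k=5: a=3, p=1671, q=374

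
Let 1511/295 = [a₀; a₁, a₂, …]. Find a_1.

1511 = 5·295 + 36   →  a_0 = 5
295 = 8·36 + 7   →  a_1 = 8

8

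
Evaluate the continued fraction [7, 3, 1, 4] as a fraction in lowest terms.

138/19

Using pₖ = aₖpₖ₋₁ + pₖ₋₂ and qₖ = aₖqₖ₋₁ + qₖ₋₂:
  k=0: a=7, p=7, q=1
  k=1: a=3, p=22, q=3
  k=2: a=1, p=29, q=4
  k=3: a=4, p=138, q=19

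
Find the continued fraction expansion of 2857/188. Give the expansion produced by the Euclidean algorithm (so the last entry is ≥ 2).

[15; 5, 12, 3]

2857 = 15·188 + 37
188 = 5·37 + 3
37 = 12·3 + 1
3 = 3·1 + 0  (stop)
So 2857/188 = [15; 5, 12, 3].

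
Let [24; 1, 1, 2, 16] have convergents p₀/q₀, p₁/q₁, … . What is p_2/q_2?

49/2

Using pₖ = aₖpₖ₋₁ + pₖ₋₂, qₖ = aₖqₖ₋₁ + qₖ₋₂ (with p₋₁=1, p₋₂=0, q₋₁=0, q₋₂=1):
  k=0: a=24, p=24, q=1
  k=1: a=1, p=25, q=1
  k=2: a=1, p=49, q=2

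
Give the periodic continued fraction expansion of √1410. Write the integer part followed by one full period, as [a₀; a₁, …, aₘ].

[37; 1, 1, 4, 1, 1, 74]

a₀ = ⌊√1410⌋ = 37.
With m₀=0, d₀=1 and mₖ₊₁ = dₖaₖ − mₖ, dₖ₊₁ = (n − mₖ₊₁²)/dₖ, aₖ₊₁ = ⌊(a₀+mₖ₊₁)/dₖ₊₁⌋:
  k=1: m=37, d=41, a=1
  k=2: m=4, d=34, a=1
  k=3: m=30, d=15, a=4
  k=4: m=30, d=34, a=1
  k=5: m=4, d=41, a=1
  k=6: m=37, d=1, a=74
d=1 and a=2a₀=74 at k=6, so the next step gives (m, d) = (37, 41) again — its k=1 value — and the period has length 6.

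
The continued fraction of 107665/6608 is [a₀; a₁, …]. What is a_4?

3

107665 = 16·6608 + 1937   →  a_0 = 16
6608 = 3·1937 + 797   →  a_1 = 3
1937 = 2·797 + 343   →  a_2 = 2
797 = 2·343 + 111   →  a_3 = 2
343 = 3·111 + 10   →  a_4 = 3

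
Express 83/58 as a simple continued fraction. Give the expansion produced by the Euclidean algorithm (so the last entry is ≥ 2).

[1; 2, 3, 8]

83 = 1×58 + 25
58 = 2×25 + 8
25 = 3×8 + 1
8 = 8×1 + 0  (stop)
So 83/58 = [1; 2, 3, 8].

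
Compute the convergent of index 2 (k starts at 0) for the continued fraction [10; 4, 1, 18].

Using pₖ = aₖpₖ₋₁ + pₖ₋₂, qₖ = aₖqₖ₋₁ + qₖ₋₂ (with p₋₁=1, p₋₂=0, q₋₁=0, q₋₂=1):
  k=0: a=10, p=10, q=1
  k=1: a=4, p=41, q=4
  k=2: a=1, p=51, q=5

51/5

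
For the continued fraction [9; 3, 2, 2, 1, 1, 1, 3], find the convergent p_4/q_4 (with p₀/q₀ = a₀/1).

Using pₖ = aₖpₖ₋₁ + pₖ₋₂, qₖ = aₖqₖ₋₁ + qₖ₋₂ (with p₋₁=1, p₋₂=0, q₋₁=0, q₋₂=1):
  k=0: a=9, p=9, q=1
  k=1: a=3, p=28, q=3
  k=2: a=2, p=65, q=7
  k=3: a=2, p=158, q=17
  k=4: a=1, p=223, q=24

223/24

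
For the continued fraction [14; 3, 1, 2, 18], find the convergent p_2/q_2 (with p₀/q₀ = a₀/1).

57/4

Using pₖ = aₖpₖ₋₁ + pₖ₋₂, qₖ = aₖqₖ₋₁ + qₖ₋₂ (with p₋₁=1, p₋₂=0, q₋₁=0, q₋₂=1):
  k=0: a=14, p=14, q=1
  k=1: a=3, p=43, q=3
  k=2: a=1, p=57, q=4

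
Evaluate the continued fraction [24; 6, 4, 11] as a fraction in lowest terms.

6789/281

Using pₖ = aₖpₖ₋₁ + pₖ₋₂ and qₖ = aₖqₖ₋₁ + qₖ₋₂:
  k=0: a=24, p=24, q=1
  k=1: a=6, p=145, q=6
  k=2: a=4, p=604, q=25
  k=3: a=11, p=6789, q=281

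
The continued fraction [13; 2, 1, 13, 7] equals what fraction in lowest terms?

Using pₖ = aₖpₖ₋₁ + pₖ₋₂ and qₖ = aₖqₖ₋₁ + qₖ₋₂:
  k=0: a=13, p=13, q=1
  k=1: a=2, p=27, q=2
  k=2: a=1, p=40, q=3
  k=3: a=13, p=547, q=41
  k=4: a=7, p=3869, q=290

3869/290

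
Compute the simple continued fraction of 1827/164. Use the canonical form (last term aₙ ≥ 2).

1827 = 11·164 + 23
164 = 7·23 + 3
23 = 7·3 + 2
3 = 1·2 + 1
2 = 2·1 + 0  (stop)
So 1827/164 = [11; 7, 7, 1, 2].

[11; 7, 7, 1, 2]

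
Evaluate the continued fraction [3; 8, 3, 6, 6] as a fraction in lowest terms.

3036/973

Using pₖ = aₖpₖ₋₁ + pₖ₋₂ and qₖ = aₖqₖ₋₁ + qₖ₋₂:
  k=0: a=3, p=3, q=1
  k=1: a=8, p=25, q=8
  k=2: a=3, p=78, q=25
  k=3: a=6, p=493, q=158
  k=4: a=6, p=3036, q=973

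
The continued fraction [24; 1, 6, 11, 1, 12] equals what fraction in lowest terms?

27295/1098

Using pₖ = aₖpₖ₋₁ + pₖ₋₂ and qₖ = aₖqₖ₋₁ + qₖ₋₂:
  k=0: a=24, p=24, q=1
  k=1: a=1, p=25, q=1
  k=2: a=6, p=174, q=7
  k=3: a=11, p=1939, q=78
  k=4: a=1, p=2113, q=85
  k=5: a=12, p=27295, q=1098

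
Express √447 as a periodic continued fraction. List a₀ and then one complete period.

[21; 7, 42]

a₀ = ⌊√447⌋ = 21.
With m₀=0, d₀=1 and mₖ₊₁ = dₖaₖ − mₖ, dₖ₊₁ = (n − mₖ₊₁²)/dₖ, aₖ₊₁ = ⌊(a₀+mₖ₊₁)/dₖ₊₁⌋:
  k=1: m=21, d=6, a=7
  k=2: m=21, d=1, a=42
d=1 and a=2a₀=42 at k=2, so the next step gives (m, d) = (21, 6) again — its k=1 value — and the period has length 2.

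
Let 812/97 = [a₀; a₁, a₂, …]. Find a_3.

2

812 = 8·97 + 36   →  a_0 = 8
97 = 2·36 + 25   →  a_1 = 2
36 = 1·25 + 11   →  a_2 = 1
25 = 2·11 + 3   →  a_3 = 2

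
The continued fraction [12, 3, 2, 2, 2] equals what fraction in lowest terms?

504/41

Using pₖ = aₖpₖ₋₁ + pₖ₋₂ and qₖ = aₖqₖ₋₁ + qₖ₋₂:
  k=0: a=12, p=12, q=1
  k=1: a=3, p=37, q=3
  k=2: a=2, p=86, q=7
  k=3: a=2, p=209, q=17
  k=4: a=2, p=504, q=41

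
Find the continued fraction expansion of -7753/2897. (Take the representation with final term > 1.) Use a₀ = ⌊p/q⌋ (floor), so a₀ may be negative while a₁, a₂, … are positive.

[-3; 3, 11, 3, 3, 8]

-7753 = -3*2897 + 938
2897 = 3*938 + 83
938 = 11*83 + 25
83 = 3*25 + 8
25 = 3*8 + 1
8 = 8*1 + 0  (stop)
So -7753/2897 = [-3; 3, 11, 3, 3, 8].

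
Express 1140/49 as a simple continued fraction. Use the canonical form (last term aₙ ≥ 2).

1140 = 23·49 + 13
49 = 3·13 + 10
13 = 1·10 + 3
10 = 3·3 + 1
3 = 3·1 + 0  (stop)
So 1140/49 = [23; 3, 1, 3, 3].

[23; 3, 1, 3, 3]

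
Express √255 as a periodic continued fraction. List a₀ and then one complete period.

[15; 1, 30]

a₀ = ⌊√255⌋ = 15.
With m₀=0, d₀=1 and mₖ₊₁ = dₖaₖ − mₖ, dₖ₊₁ = (n − mₖ₊₁²)/dₖ, aₖ₊₁ = ⌊(a₀+mₖ₊₁)/dₖ₊₁⌋:
  k=1: m=15, d=30, a=1
  k=2: m=15, d=1, a=30
d=1 and a=2a₀=30 at k=2, so the next step gives (m, d) = (15, 30) again — its k=1 value — and the period has length 2.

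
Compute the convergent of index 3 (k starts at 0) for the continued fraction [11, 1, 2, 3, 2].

Using pₖ = aₖpₖ₋₁ + pₖ₋₂, qₖ = aₖqₖ₋₁ + qₖ₋₂ (with p₋₁=1, p₋₂=0, q₋₁=0, q₋₂=1):
  k=0: a=11, p=11, q=1
  k=1: a=1, p=12, q=1
  k=2: a=2, p=35, q=3
  k=3: a=3, p=117, q=10

117/10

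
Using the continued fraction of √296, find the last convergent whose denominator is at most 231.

3699/215

√296 = [17; 4, 1, 7, 1, 4, 34, …] (period length 6).
Convergents:
  p_0/q_0 = 17/1
  p_1/q_1 = 69/4
  p_2/q_2 = 86/5
  p_3/q_3 = 671/39
  p_4/q_4 = 757/44
  p_5/q_5 = 3699/215
  p_6/q_6 = 126523/7354
q_5 = 215 ≤ 231 < 7354 = q_6, so the answer is 3699/215.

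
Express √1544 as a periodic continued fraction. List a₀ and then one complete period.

[39; 3, 2, 2, 9, 2, 2, 3, 78]

a₀ = ⌊√1544⌋ = 39.
With m₀=0, d₀=1 and mₖ₊₁ = dₖaₖ − mₖ, dₖ₊₁ = (n − mₖ₊₁²)/dₖ, aₖ₊₁ = ⌊(a₀+mₖ₊₁)/dₖ₊₁⌋:
  k=1: m=39, d=23, a=3
  k=2: m=30, d=28, a=2
  k=3: m=26, d=31, a=2
  k=4: m=36, d=8, a=9
  k=5: m=36, d=31, a=2
  k=6: m=26, d=28, a=2
  k=7: m=30, d=23, a=3
  k=8: m=39, d=1, a=78
d=1 and a=2a₀=78 at k=8, so the next step gives (m, d) = (39, 23) again — its k=1 value — and the period has length 8.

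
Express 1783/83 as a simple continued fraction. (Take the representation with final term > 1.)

1783 = 21·83 + 40
83 = 2·40 + 3
40 = 13·3 + 1
3 = 3·1 + 0  (stop)
So 1783/83 = [21; 2, 13, 3].

[21; 2, 13, 3]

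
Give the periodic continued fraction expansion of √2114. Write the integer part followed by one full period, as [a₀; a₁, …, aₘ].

[45; 1, 44, 1, 90]

a₀ = ⌊√2114⌋ = 45.
With m₀=0, d₀=1 and mₖ₊₁ = dₖaₖ − mₖ, dₖ₊₁ = (n − mₖ₊₁²)/dₖ, aₖ₊₁ = ⌊(a₀+mₖ₊₁)/dₖ₊₁⌋:
  k=1: m=45, d=89, a=1
  k=2: m=44, d=2, a=44
  k=3: m=44, d=89, a=1
  k=4: m=45, d=1, a=90
d=1 and a=2a₀=90 at k=4, so the next step gives (m, d) = (45, 89) again — its k=1 value — and the period has length 4.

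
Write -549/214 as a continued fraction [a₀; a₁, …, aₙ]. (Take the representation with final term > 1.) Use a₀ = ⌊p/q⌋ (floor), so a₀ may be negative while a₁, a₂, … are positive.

-549 = -3×214 + 93
214 = 2×93 + 28
93 = 3×28 + 9
28 = 3×9 + 1
9 = 9×1 + 0  (stop)
So -549/214 = [-3; 2, 3, 3, 9].

[-3; 2, 3, 3, 9]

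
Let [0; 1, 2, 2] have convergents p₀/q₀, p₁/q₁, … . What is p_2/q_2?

Using pₖ = aₖpₖ₋₁ + pₖ₋₂, qₖ = aₖqₖ₋₁ + qₖ₋₂ (with p₋₁=1, p₋₂=0, q₋₁=0, q₋₂=1):
  k=0: a=0, p=0, q=1
  k=1: a=1, p=1, q=1
  k=2: a=2, p=2, q=3

2/3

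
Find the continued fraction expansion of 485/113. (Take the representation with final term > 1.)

[4; 3, 2, 2, 1, 4]

485 = 4·113 + 33
113 = 3·33 + 14
33 = 2·14 + 5
14 = 2·5 + 4
5 = 1·4 + 1
4 = 4·1 + 0  (stop)
So 485/113 = [4; 3, 2, 2, 1, 4].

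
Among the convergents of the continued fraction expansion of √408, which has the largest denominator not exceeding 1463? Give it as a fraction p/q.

√408 = [20; 5, 40, …] (period length 2).
Convergents:
  p_0/q_0 = 20/1
  p_1/q_1 = 101/5
  p_2/q_2 = 4060/201
  p_3/q_3 = 20401/1010
  p_4/q_4 = 820100/40601
q_3 = 1010 ≤ 1463 < 40601 = q_4, so the answer is 20401/1010.

20401/1010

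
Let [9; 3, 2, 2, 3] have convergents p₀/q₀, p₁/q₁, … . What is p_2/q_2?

Using pₖ = aₖpₖ₋₁ + pₖ₋₂, qₖ = aₖqₖ₋₁ + qₖ₋₂ (with p₋₁=1, p₋₂=0, q₋₁=0, q₋₂=1):
  k=0: a=9, p=9, q=1
  k=1: a=3, p=28, q=3
  k=2: a=2, p=65, q=7

65/7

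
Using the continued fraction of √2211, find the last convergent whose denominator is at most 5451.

√2211 = [47; 47, 94, …] (period length 2).
Convergents:
  p_0/q_0 = 47/1
  p_1/q_1 = 2210/47
  p_2/q_2 = 207787/4419
  p_3/q_3 = 9768199/207740
q_2 = 4419 ≤ 5451 < 207740 = q_3, so the answer is 207787/4419.

207787/4419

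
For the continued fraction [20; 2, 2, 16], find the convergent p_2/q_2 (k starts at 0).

102/5

Using pₖ = aₖpₖ₋₁ + pₖ₋₂, qₖ = aₖqₖ₋₁ + qₖ₋₂ (with p₋₁=1, p₋₂=0, q₋₁=0, q₋₂=1):
  k=0: a=20, p=20, q=1
  k=1: a=2, p=41, q=2
  k=2: a=2, p=102, q=5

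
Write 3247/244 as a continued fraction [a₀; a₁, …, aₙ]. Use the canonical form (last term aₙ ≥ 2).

3247 = 13*244 + 75
244 = 3*75 + 19
75 = 3*19 + 18
19 = 1*18 + 1
18 = 18*1 + 0  (stop)
So 3247/244 = [13; 3, 3, 1, 18].

[13; 3, 3, 1, 18]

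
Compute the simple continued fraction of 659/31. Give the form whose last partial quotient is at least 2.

659 = 21*31 + 8
31 = 3*8 + 7
8 = 1*7 + 1
7 = 7*1 + 0  (stop)
So 659/31 = [21; 3, 1, 7].

[21; 3, 1, 7]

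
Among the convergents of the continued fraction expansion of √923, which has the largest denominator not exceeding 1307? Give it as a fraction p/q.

38523/1268

√923 = [30; 2, 1, 1, 1, 2, 60, …] (period length 6).
Convergents:
  p_0/q_0 = 30/1
  p_1/q_1 = 61/2
  p_2/q_2 = 91/3
  p_3/q_3 = 152/5
  p_4/q_4 = 243/8
  p_5/q_5 = 638/21
  p_6/q_6 = 38523/1268
  p_7/q_7 = 77684/2557
q_6 = 1268 ≤ 1307 < 2557 = q_7, so the answer is 38523/1268.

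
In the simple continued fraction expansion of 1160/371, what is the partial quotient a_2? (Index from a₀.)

1160 = 3·371 + 47   →  a_0 = 3
371 = 7·47 + 42   →  a_1 = 7
47 = 1·42 + 5   →  a_2 = 1

1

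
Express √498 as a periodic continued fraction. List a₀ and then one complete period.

[22; 3, 6, 22, 6, 3, 44]

a₀ = ⌊√498⌋ = 22.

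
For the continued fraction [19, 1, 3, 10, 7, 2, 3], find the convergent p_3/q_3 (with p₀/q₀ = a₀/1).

810/41

Using pₖ = aₖpₖ₋₁ + pₖ₋₂, qₖ = aₖqₖ₋₁ + qₖ₋₂ (with p₋₁=1, p₋₂=0, q₋₁=0, q₋₂=1):
  k=0: a=19, p=19, q=1
  k=1: a=1, p=20, q=1
  k=2: a=3, p=79, q=4
  k=3: a=10, p=810, q=41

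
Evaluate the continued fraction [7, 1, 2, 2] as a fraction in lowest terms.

54/7

Using pₖ = aₖpₖ₋₁ + pₖ₋₂ and qₖ = aₖqₖ₋₁ + qₖ₋₂:
  k=0: a=7, p=7, q=1
  k=1: a=1, p=8, q=1
  k=2: a=2, p=23, q=3
  k=3: a=2, p=54, q=7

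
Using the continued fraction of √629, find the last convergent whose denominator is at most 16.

√629 = [25; 12, 1, 1, 12, 50, …] (period length 5).
Convergents:
  p_0/q_0 = 25/1
  p_1/q_1 = 301/12
  p_2/q_2 = 326/13
  p_3/q_3 = 627/25
q_2 = 13 ≤ 16 < 25 = q_3, so the answer is 326/13.

326/13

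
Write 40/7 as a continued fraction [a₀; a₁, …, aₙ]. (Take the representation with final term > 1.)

40 = 5*7 + 5
7 = 1*5 + 2
5 = 2*2 + 1
2 = 2*1 + 0  (stop)
So 40/7 = [5; 1, 2, 2].

[5; 1, 2, 2]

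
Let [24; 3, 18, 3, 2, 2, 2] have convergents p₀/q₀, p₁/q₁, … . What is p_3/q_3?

4087/168

Using pₖ = aₖpₖ₋₁ + pₖ₋₂, qₖ = aₖqₖ₋₁ + qₖ₋₂ (with p₋₁=1, p₋₂=0, q₋₁=0, q₋₂=1):
  k=0: a=24, p=24, q=1
  k=1: a=3, p=73, q=3
  k=2: a=18, p=1338, q=55
  k=3: a=3, p=4087, q=168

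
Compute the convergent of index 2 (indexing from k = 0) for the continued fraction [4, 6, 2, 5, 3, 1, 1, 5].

Using pₖ = aₖpₖ₋₁ + pₖ₋₂, qₖ = aₖqₖ₋₁ + qₖ₋₂ (with p₋₁=1, p₋₂=0, q₋₁=0, q₋₂=1):
  k=0: a=4, p=4, q=1
  k=1: a=6, p=25, q=6
  k=2: a=2, p=54, q=13

54/13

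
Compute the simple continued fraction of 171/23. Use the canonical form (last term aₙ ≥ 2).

171 = 7×23 + 10
23 = 2×10 + 3
10 = 3×3 + 1
3 = 3×1 + 0  (stop)
So 171/23 = [7; 2, 3, 3].

[7; 2, 3, 3]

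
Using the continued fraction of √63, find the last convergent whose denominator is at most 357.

√63 = [7; 1, 14, …] (period length 2).
Convergents:
  p_0/q_0 = 7/1
  p_1/q_1 = 8/1
  p_2/q_2 = 119/15
  p_3/q_3 = 127/16
  p_4/q_4 = 1897/239
  p_5/q_5 = 2024/255
  p_6/q_6 = 30233/3809
q_5 = 255 ≤ 357 < 3809 = q_6, so the answer is 2024/255.

2024/255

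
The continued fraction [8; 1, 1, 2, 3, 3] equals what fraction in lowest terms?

Fold from the inside: start with 3/1.
  3 + 1/3 = 10/3
  2 + 3/10 = 23/10
  1 + 10/23 = 33/23
  1 + 23/33 = 56/33
  8 + 33/56 = 481/56

481/56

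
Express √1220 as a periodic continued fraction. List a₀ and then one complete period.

a₀ = ⌊√1220⌋ = 34.
With m₀=0, d₀=1 and mₖ₊₁ = dₖaₖ − mₖ, dₖ₊₁ = (n − mₖ₊₁²)/dₖ, aₖ₊₁ = ⌊(a₀+mₖ₊₁)/dₖ₊₁⌋:
  k=1: m=34, d=64, a=1
  k=2: m=30, d=5, a=12
  k=3: m=30, d=64, a=1
  k=4: m=34, d=1, a=68
d=1 and a=2a₀=68 at k=4, so the next step gives (m, d) = (34, 64) again — its k=1 value — and the period has length 4.

[34; 1, 12, 1, 68]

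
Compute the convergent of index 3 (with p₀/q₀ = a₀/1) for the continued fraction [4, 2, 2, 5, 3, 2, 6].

Using pₖ = aₖpₖ₋₁ + pₖ₋₂, qₖ = aₖqₖ₋₁ + qₖ₋₂ (with p₋₁=1, p₋₂=0, q₋₁=0, q₋₂=1):
  k=0: a=4, p=4, q=1
  k=1: a=2, p=9, q=2
  k=2: a=2, p=22, q=5
  k=3: a=5, p=119, q=27

119/27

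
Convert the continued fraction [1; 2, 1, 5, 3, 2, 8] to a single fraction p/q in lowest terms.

1425/1054

Using pₖ = aₖpₖ₋₁ + pₖ₋₂ and qₖ = aₖqₖ₋₁ + qₖ₋₂:
  k=0: a=1, p=1, q=1
  k=1: a=2, p=3, q=2
  k=2: a=1, p=4, q=3
  k=3: a=5, p=23, q=17
  k=4: a=3, p=73, q=54
  k=5: a=2, p=169, q=125
  k=6: a=8, p=1425, q=1054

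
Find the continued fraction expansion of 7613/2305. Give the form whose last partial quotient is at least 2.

[3; 3, 3, 3, 4, 16]

7613 = 3·2305 + 698
2305 = 3·698 + 211
698 = 3·211 + 65
211 = 3·65 + 16
65 = 4·16 + 1
16 = 16·1 + 0  (stop)
So 7613/2305 = [3; 3, 3, 3, 4, 16].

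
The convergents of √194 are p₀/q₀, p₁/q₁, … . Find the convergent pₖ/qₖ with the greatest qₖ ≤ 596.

√194 = [13; 1, 12, 1, 26, …] (period length 4).
Convergents:
  p_0/q_0 = 13/1
  p_1/q_1 = 14/1
  p_2/q_2 = 181/13
  p_3/q_3 = 195/14
  p_4/q_4 = 5251/377
  p_5/q_5 = 5446/391
  p_6/q_6 = 70603/5069
q_5 = 391 ≤ 596 < 5069 = q_6, so the answer is 5446/391.

5446/391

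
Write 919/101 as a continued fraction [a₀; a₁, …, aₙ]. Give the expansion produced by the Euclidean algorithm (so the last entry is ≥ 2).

[9; 10, 10]

919 = 9×101 + 10
101 = 10×10 + 1
10 = 10×1 + 0  (stop)
So 919/101 = [9; 10, 10].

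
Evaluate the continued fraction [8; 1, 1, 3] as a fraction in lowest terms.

60/7

Fold from the inside: start with 3/1.
  1 + 1/3 = 4/3
  1 + 3/4 = 7/4
  8 + 4/7 = 60/7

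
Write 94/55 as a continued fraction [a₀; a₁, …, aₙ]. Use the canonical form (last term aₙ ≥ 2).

94 = 1·55 + 39
55 = 1·39 + 16
39 = 2·16 + 7
16 = 2·7 + 2
7 = 3·2 + 1
2 = 2·1 + 0  (stop)
So 94/55 = [1; 1, 2, 2, 3, 2].

[1; 1, 2, 2, 3, 2]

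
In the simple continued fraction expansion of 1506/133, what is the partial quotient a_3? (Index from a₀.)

1506 = 11·133 + 43   →  a_0 = 11
133 = 3·43 + 4   →  a_1 = 3
43 = 10·4 + 3   →  a_2 = 10
4 = 1·3 + 1   →  a_3 = 1

1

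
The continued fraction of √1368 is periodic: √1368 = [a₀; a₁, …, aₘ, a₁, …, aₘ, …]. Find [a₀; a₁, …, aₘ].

[36; 1, 72]

a₀ = ⌊√1368⌋ = 36.
With m₀=0, d₀=1 and mₖ₊₁ = dₖaₖ − mₖ, dₖ₊₁ = (n − mₖ₊₁²)/dₖ, aₖ₊₁ = ⌊(a₀+mₖ₊₁)/dₖ₊₁⌋:
  k=1: m=36, d=72, a=1
  k=2: m=36, d=1, a=72
d=1 and a=2a₀=72 at k=2, so the next step gives (m, d) = (36, 72) again — its k=1 value — and the period has length 2.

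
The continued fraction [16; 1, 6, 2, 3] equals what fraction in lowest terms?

877/52

Fold from the inside: start with 3/1.
  2 + 1/3 = 7/3
  6 + 3/7 = 45/7
  1 + 7/45 = 52/45
  16 + 45/52 = 877/52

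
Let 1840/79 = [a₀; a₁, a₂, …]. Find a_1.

1840 = 23·79 + 23   →  a_0 = 23
79 = 3·23 + 10   →  a_1 = 3

3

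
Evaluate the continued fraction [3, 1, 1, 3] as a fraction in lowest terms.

25/7

Using pₖ = aₖpₖ₋₁ + pₖ₋₂ and qₖ = aₖqₖ₋₁ + qₖ₋₂:
  k=0: a=3, p=3, q=1
  k=1: a=1, p=4, q=1
  k=2: a=1, p=7, q=2
  k=3: a=3, p=25, q=7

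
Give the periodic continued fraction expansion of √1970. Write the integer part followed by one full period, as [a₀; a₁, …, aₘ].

[44; 2, 1, 1, 2, 88]

a₀ = ⌊√1970⌋ = 44.
With m₀=0, d₀=1 and mₖ₊₁ = dₖaₖ − mₖ, dₖ₊₁ = (n − mₖ₊₁²)/dₖ, aₖ₊₁ = ⌊(a₀+mₖ₊₁)/dₖ₊₁⌋:
  k=1: m=44, d=34, a=2
  k=2: m=24, d=41, a=1
  k=3: m=17, d=41, a=1
  k=4: m=24, d=34, a=2
  k=5: m=44, d=1, a=88
d=1 and a=2a₀=88 at k=5, so the next step gives (m, d) = (44, 34) again — its k=1 value — and the period has length 5.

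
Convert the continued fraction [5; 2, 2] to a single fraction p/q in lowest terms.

Fold from the inside: start with 2/1.
  2 + 1/2 = 5/2
  5 + 2/5 = 27/5

27/5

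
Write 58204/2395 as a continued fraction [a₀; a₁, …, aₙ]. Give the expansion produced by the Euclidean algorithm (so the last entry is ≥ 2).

58204 = 24*2395 + 724
2395 = 3*724 + 223
724 = 3*223 + 55
223 = 4*55 + 3
55 = 18*3 + 1
3 = 3*1 + 0  (stop)
So 58204/2395 = [24; 3, 3, 4, 18, 3].

[24; 3, 3, 4, 18, 3]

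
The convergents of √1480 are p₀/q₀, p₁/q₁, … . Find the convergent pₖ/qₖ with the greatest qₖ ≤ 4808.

√1480 = [38; 2, 8, 19, 8, 2, 76, …] (period length 6).
Convergents:
  p_0/q_0 = 38/1
  p_1/q_1 = 77/2
  p_2/q_2 = 654/17
  p_3/q_3 = 12503/325
  p_4/q_4 = 100678/2617
  p_5/q_5 = 213859/5559
q_4 = 2617 ≤ 4808 < 5559 = q_5, so the answer is 100678/2617.

100678/2617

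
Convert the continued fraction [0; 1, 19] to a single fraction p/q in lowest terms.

19/20

Fold from the inside: start with 19/1.
  1 + 1/19 = 20/19
  0 + 19/20 = 19/20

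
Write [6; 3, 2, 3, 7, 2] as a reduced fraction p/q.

Fold from the inside: start with 2/1.
  7 + 1/2 = 15/2
  3 + 2/15 = 47/15
  2 + 15/47 = 109/47
  3 + 47/109 = 374/109
  6 + 109/374 = 2353/374

2353/374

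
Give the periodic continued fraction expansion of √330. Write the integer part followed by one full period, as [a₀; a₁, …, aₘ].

a₀ = ⌊√330⌋ = 18.
With m₀=0, d₀=1 and mₖ₊₁ = dₖaₖ − mₖ, dₖ₊₁ = (n − mₖ₊₁²)/dₖ, aₖ₊₁ = ⌊(a₀+mₖ₊₁)/dₖ₊₁⌋:
  k=1: m=18, d=6, a=6
  k=2: m=18, d=1, a=36
d=1 and a=2a₀=36 at k=2, so the next step gives (m, d) = (18, 6) again — its k=1 value — and the period has length 2.

[18; 6, 36]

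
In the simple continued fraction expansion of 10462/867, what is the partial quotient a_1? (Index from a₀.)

14

10462 = 12·867 + 58   →  a_0 = 12
867 = 14·58 + 55   →  a_1 = 14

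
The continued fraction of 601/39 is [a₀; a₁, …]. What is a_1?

601 = 15·39 + 16   →  a_0 = 15
39 = 2·16 + 7   →  a_1 = 2

2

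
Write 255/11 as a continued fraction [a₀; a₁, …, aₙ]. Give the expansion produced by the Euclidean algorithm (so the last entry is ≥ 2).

[23; 5, 2]

255 = 23×11 + 2
11 = 5×2 + 1
2 = 2×1 + 0  (stop)
So 255/11 = [23; 5, 2].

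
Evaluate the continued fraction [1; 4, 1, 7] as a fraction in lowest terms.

47/39

Fold from the inside: start with 7/1.
  1 + 1/7 = 8/7
  4 + 7/8 = 39/8
  1 + 8/39 = 47/39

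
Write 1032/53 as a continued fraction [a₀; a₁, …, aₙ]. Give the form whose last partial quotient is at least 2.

[19; 2, 8, 3]

1032 = 19*53 + 25
53 = 2*25 + 3
25 = 8*3 + 1
3 = 3*1 + 0  (stop)
So 1032/53 = [19; 2, 8, 3].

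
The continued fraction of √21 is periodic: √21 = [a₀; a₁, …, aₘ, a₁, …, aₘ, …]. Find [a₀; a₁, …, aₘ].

a₀ = ⌊√21⌋ = 4.
With m₀=0, d₀=1 and mₖ₊₁ = dₖaₖ − mₖ, dₖ₊₁ = (n − mₖ₊₁²)/dₖ, aₖ₊₁ = ⌊(a₀+mₖ₊₁)/dₖ₊₁⌋:
  k=1: m=4, d=5, a=1
  k=2: m=1, d=4, a=1
  k=3: m=3, d=3, a=2
  k=4: m=3, d=4, a=1
  k=5: m=1, d=5, a=1
  k=6: m=4, d=1, a=8
d=1 and a=2a₀=8 at k=6, so the next step gives (m, d) = (4, 5) again — its k=1 value — and the period has length 6.

[4; 1, 1, 2, 1, 1, 8]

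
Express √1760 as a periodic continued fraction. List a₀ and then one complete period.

[41; 1, 19, 1, 82]

a₀ = ⌊√1760⌋ = 41.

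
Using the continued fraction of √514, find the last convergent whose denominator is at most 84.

√514 = [22; 1, 2, 22, 2, 1, 44, …] (period length 6).
Convergents:
  p_0/q_0 = 22/1
  p_1/q_1 = 23/1
  p_2/q_2 = 68/3
  p_3/q_3 = 1519/67
  p_4/q_4 = 3106/137
q_3 = 67 ≤ 84 < 137 = q_4, so the answer is 1519/67.

1519/67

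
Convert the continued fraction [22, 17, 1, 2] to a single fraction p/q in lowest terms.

1169/53

Using pₖ = aₖpₖ₋₁ + pₖ₋₂ and qₖ = aₖqₖ₋₁ + qₖ₋₂:
  k=0: a=22, p=22, q=1
  k=1: a=17, p=375, q=17
  k=2: a=1, p=397, q=18
  k=3: a=2, p=1169, q=53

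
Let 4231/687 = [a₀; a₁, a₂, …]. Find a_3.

3

4231 = 6·687 + 109   →  a_0 = 6
687 = 6·109 + 33   →  a_1 = 6
109 = 3·33 + 10   →  a_2 = 3
33 = 3·10 + 3   →  a_3 = 3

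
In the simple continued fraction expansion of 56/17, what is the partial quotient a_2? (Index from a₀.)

2

56 = 3·17 + 5   →  a_0 = 3
17 = 3·5 + 2   →  a_1 = 3
5 = 2·2 + 1   →  a_2 = 2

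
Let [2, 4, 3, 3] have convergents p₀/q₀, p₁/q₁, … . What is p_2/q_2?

29/13

Using pₖ = aₖpₖ₋₁ + pₖ₋₂, qₖ = aₖqₖ₋₁ + qₖ₋₂ (with p₋₁=1, p₋₂=0, q₋₁=0, q₋₂=1):
  k=0: a=2, p=2, q=1
  k=1: a=4, p=9, q=4
  k=2: a=3, p=29, q=13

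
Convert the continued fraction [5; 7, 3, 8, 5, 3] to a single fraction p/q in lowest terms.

Using pₖ = aₖpₖ₋₁ + pₖ₋₂ and qₖ = aₖqₖ₋₁ + qₖ₋₂:
  k=0: a=5, p=5, q=1
  k=1: a=7, p=36, q=7
  k=2: a=3, p=113, q=22
  k=3: a=8, p=940, q=183
  k=4: a=5, p=4813, q=937
  k=5: a=3, p=15379, q=2994

15379/2994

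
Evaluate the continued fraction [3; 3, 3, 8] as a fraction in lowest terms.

274/83

Using pₖ = aₖpₖ₋₁ + pₖ₋₂ and qₖ = aₖqₖ₋₁ + qₖ₋₂:
  k=0: a=3, p=3, q=1
  k=1: a=3, p=10, q=3
  k=2: a=3, p=33, q=10
  k=3: a=8, p=274, q=83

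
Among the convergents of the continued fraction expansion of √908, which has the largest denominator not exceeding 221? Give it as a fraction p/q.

√908 = [30; 7, 1, 1, 14, 1, 1, 7, 60, …] (period length 8).
Convergents:
  p_0/q_0 = 30/1
  p_1/q_1 = 211/7
  p_2/q_2 = 241/8
  p_3/q_3 = 452/15
  p_4/q_4 = 6569/218
  p_5/q_5 = 7021/233
q_4 = 218 ≤ 221 < 233 = q_5, so the answer is 6569/218.

6569/218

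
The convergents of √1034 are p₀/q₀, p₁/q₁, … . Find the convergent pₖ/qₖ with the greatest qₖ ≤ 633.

15885/494

√1034 = [32; 6, 2, 2, 2, 6, 64, …] (period length 6).
Convergents:
  p_0/q_0 = 32/1
  p_1/q_1 = 193/6
  p_2/q_2 = 418/13
  p_3/q_3 = 1029/32
  p_4/q_4 = 2476/77
  p_5/q_5 = 15885/494
  p_6/q_6 = 1019116/31693
q_5 = 494 ≤ 633 < 31693 = q_6, so the answer is 15885/494.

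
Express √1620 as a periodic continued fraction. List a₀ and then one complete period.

[40; 4, 80]

a₀ = ⌊√1620⌋ = 40.
With m₀=0, d₀=1 and mₖ₊₁ = dₖaₖ − mₖ, dₖ₊₁ = (n − mₖ₊₁²)/dₖ, aₖ₊₁ = ⌊(a₀+mₖ₊₁)/dₖ₊₁⌋:
  k=1: m=40, d=20, a=4
  k=2: m=40, d=1, a=80
d=1 and a=2a₀=80 at k=2, so the next step gives (m, d) = (40, 20) again — its k=1 value — and the period has length 2.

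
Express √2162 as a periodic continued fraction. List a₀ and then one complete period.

a₀ = ⌊√2162⌋ = 46.
With m₀=0, d₀=1 and mₖ₊₁ = dₖaₖ − mₖ, dₖ₊₁ = (n − mₖ₊₁²)/dₖ, aₖ₊₁ = ⌊(a₀+mₖ₊₁)/dₖ₊₁⌋:
  k=1: m=46, d=46, a=2
  k=2: m=46, d=1, a=92
d=1 and a=2a₀=92 at k=2, so the next step gives (m, d) = (46, 46) again — its k=1 value — and the period has length 2.

[46; 2, 92]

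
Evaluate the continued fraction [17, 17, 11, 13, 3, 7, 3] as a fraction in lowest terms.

Using pₖ = aₖpₖ₋₁ + pₖ₋₂ and qₖ = aₖqₖ₋₁ + qₖ₋₂:
  k=0: a=17, p=17, q=1
  k=1: a=17, p=290, q=17
  k=2: a=11, p=3207, q=188
  k=3: a=13, p=41981, q=2461
  k=4: a=3, p=129150, q=7571
  k=5: a=7, p=946031, q=55458
  k=6: a=3, p=2967243, q=173945

2967243/173945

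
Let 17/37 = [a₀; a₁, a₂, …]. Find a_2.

5

17 = 0·37 + 17   →  a_0 = 0
37 = 2·17 + 3   →  a_1 = 2
17 = 5·3 + 2   →  a_2 = 5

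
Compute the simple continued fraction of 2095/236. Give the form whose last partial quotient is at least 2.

2095 = 8·236 + 207
236 = 1·207 + 29
207 = 7·29 + 4
29 = 7·4 + 1
4 = 4·1 + 0  (stop)
So 2095/236 = [8; 1, 7, 7, 4].

[8; 1, 7, 7, 4]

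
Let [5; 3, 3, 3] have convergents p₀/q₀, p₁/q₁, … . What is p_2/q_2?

53/10

Using pₖ = aₖpₖ₋₁ + pₖ₋₂, qₖ = aₖqₖ₋₁ + qₖ₋₂ (with p₋₁=1, p₋₂=0, q₋₁=0, q₋₂=1):
  k=0: a=5, p=5, q=1
  k=1: a=3, p=16, q=3
  k=2: a=3, p=53, q=10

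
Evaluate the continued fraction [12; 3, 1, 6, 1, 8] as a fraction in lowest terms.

Fold from the inside: start with 8/1.
  1 + 1/8 = 9/8
  6 + 8/9 = 62/9
  1 + 9/62 = 71/62
  3 + 62/71 = 275/71
  12 + 71/275 = 3371/275

3371/275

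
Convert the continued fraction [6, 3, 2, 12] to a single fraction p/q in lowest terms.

Fold from the inside: start with 12/1.
  2 + 1/12 = 25/12
  3 + 12/25 = 87/25
  6 + 25/87 = 547/87

547/87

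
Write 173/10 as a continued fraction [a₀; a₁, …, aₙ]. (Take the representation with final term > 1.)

173 = 17·10 + 3
10 = 3·3 + 1
3 = 3·1 + 0  (stop)
So 173/10 = [17; 3, 3].

[17; 3, 3]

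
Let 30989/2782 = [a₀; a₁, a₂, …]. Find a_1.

7

30989 = 11·2782 + 387   →  a_0 = 11
2782 = 7·387 + 73   →  a_1 = 7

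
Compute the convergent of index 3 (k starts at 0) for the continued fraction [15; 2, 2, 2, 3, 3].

185/12

Using pₖ = aₖpₖ₋₁ + pₖ₋₂, qₖ = aₖqₖ₋₁ + qₖ₋₂ (with p₋₁=1, p₋₂=0, q₋₁=0, q₋₂=1):
  k=0: a=15, p=15, q=1
  k=1: a=2, p=31, q=2
  k=2: a=2, p=77, q=5
  k=3: a=2, p=185, q=12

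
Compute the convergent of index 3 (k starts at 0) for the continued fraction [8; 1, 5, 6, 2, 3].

Using pₖ = aₖpₖ₋₁ + pₖ₋₂, qₖ = aₖqₖ₋₁ + qₖ₋₂ (with p₋₁=1, p₋₂=0, q₋₁=0, q₋₂=1):
  k=0: a=8, p=8, q=1
  k=1: a=1, p=9, q=1
  k=2: a=5, p=53, q=6
  k=3: a=6, p=327, q=37

327/37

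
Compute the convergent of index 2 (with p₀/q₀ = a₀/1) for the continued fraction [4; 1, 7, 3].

39/8

Using pₖ = aₖpₖ₋₁ + pₖ₋₂, qₖ = aₖqₖ₋₁ + qₖ₋₂ (with p₋₁=1, p₋₂=0, q₋₁=0, q₋₂=1):
  k=0: a=4, p=4, q=1
  k=1: a=1, p=5, q=1
  k=2: a=7, p=39, q=8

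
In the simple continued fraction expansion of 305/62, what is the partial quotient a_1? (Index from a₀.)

305 = 4·62 + 57   →  a_0 = 4
62 = 1·57 + 5   →  a_1 = 1

1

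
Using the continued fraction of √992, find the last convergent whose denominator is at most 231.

3937/125

√992 = [31; 2, 62, …] (period length 2).
Convergents:
  p_0/q_0 = 31/1
  p_1/q_1 = 63/2
  p_2/q_2 = 3937/125
  p_3/q_3 = 7937/252
q_2 = 125 ≤ 231 < 252 = q_3, so the answer is 3937/125.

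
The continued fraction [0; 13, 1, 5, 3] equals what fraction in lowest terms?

Using pₖ = aₖpₖ₋₁ + pₖ₋₂ and qₖ = aₖqₖ₋₁ + qₖ₋₂:
  k=0: a=0, p=0, q=1
  k=1: a=13, p=1, q=13
  k=2: a=1, p=1, q=14
  k=3: a=5, p=6, q=83
  k=4: a=3, p=19, q=263

19/263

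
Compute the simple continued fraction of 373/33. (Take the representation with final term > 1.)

373 = 11·33 + 10
33 = 3·10 + 3
10 = 3·3 + 1
3 = 3·1 + 0  (stop)
So 373/33 = [11; 3, 3, 3].

[11; 3, 3, 3]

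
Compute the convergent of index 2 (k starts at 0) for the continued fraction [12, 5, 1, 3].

Using pₖ = aₖpₖ₋₁ + pₖ₋₂, qₖ = aₖqₖ₋₁ + qₖ₋₂ (with p₋₁=1, p₋₂=0, q₋₁=0, q₋₂=1):
  k=0: a=12, p=12, q=1
  k=1: a=5, p=61, q=5
  k=2: a=1, p=73, q=6

73/6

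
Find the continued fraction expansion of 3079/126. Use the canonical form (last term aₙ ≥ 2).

3079 = 24*126 + 55
126 = 2*55 + 16
55 = 3*16 + 7
16 = 2*7 + 2
7 = 3*2 + 1
2 = 2*1 + 0  (stop)
So 3079/126 = [24; 2, 3, 2, 3, 2].

[24; 2, 3, 2, 3, 2]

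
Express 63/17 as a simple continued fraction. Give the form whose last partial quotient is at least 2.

63 = 3×17 + 12
17 = 1×12 + 5
12 = 2×5 + 2
5 = 2×2 + 1
2 = 2×1 + 0  (stop)
So 63/17 = [3; 1, 2, 2, 2].

[3; 1, 2, 2, 2]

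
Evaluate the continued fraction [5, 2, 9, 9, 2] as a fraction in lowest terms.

1998/365

Using pₖ = aₖpₖ₋₁ + pₖ₋₂ and qₖ = aₖqₖ₋₁ + qₖ₋₂:
  k=0: a=5, p=5, q=1
  k=1: a=2, p=11, q=2
  k=2: a=9, p=104, q=19
  k=3: a=9, p=947, q=173
  k=4: a=2, p=1998, q=365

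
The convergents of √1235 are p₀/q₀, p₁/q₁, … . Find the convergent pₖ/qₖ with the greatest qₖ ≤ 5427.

121031/3444

√1235 = [35; 7, 70, …] (period length 2).
Convergents:
  p_0/q_0 = 35/1
  p_1/q_1 = 246/7
  p_2/q_2 = 17255/491
  p_3/q_3 = 121031/3444
  p_4/q_4 = 8489425/241571
q_3 = 3444 ≤ 5427 < 241571 = q_4, so the answer is 121031/3444.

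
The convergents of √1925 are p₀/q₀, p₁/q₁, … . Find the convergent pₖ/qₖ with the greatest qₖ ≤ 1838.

√1925 = [43; 1, 6, 1, 86, …] (period length 4).
Convergents:
  p_0/q_0 = 43/1
  p_1/q_1 = 44/1
  p_2/q_2 = 307/7
  p_3/q_3 = 351/8
  p_4/q_4 = 30493/695
  p_5/q_5 = 30844/703
  p_6/q_6 = 215557/4913
q_5 = 703 ≤ 1838 < 4913 = q_6, so the answer is 30844/703.

30844/703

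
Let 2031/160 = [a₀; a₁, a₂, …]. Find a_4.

1

2031 = 12·160 + 111   →  a_0 = 12
160 = 1·111 + 49   →  a_1 = 1
111 = 2·49 + 13   →  a_2 = 2
49 = 3·13 + 10   →  a_3 = 3
13 = 1·10 + 3   →  a_4 = 1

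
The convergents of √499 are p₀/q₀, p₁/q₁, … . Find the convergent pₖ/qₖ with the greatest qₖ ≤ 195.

√499 = [22; 2, 1, 21, 1, 2, 44, …] (period length 6).
Convergents:
  p_0/q_0 = 22/1
  p_1/q_1 = 45/2
  p_2/q_2 = 67/3
  p_3/q_3 = 1452/65
  p_4/q_4 = 1519/68
  p_5/q_5 = 4490/201
q_4 = 68 ≤ 195 < 201 = q_5, so the answer is 1519/68.

1519/68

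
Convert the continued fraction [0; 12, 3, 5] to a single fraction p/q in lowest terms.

Using pₖ = aₖpₖ₋₁ + pₖ₋₂ and qₖ = aₖqₖ₋₁ + qₖ₋₂:
  k=0: a=0, p=0, q=1
  k=1: a=12, p=1, q=12
  k=2: a=3, p=3, q=37
  k=3: a=5, p=16, q=197

16/197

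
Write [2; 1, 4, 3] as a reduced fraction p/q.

Fold from the inside: start with 3/1.
  4 + 1/3 = 13/3
  1 + 3/13 = 16/13
  2 + 13/16 = 45/16

45/16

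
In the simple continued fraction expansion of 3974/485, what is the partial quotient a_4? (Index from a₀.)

3974 = 8·485 + 94   →  a_0 = 8
485 = 5·94 + 15   →  a_1 = 5
94 = 6·15 + 4   →  a_2 = 6
15 = 3·4 + 3   →  a_3 = 3
4 = 1·3 + 1   →  a_4 = 1

1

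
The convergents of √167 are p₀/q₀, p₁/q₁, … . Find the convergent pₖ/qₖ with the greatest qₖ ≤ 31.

√167 = [12; 1, 11, 1, 24, …] (period length 4).
Convergents:
  p_0/q_0 = 12/1
  p_1/q_1 = 13/1
  p_2/q_2 = 155/12
  p_3/q_3 = 168/13
  p_4/q_4 = 4187/324
q_3 = 13 ≤ 31 < 324 = q_4, so the answer is 168/13.

168/13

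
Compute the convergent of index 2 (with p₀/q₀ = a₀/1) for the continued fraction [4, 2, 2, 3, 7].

Using pₖ = aₖpₖ₋₁ + pₖ₋₂, qₖ = aₖqₖ₋₁ + qₖ₋₂ (with p₋₁=1, p₋₂=0, q₋₁=0, q₋₂=1):
  k=0: a=4, p=4, q=1
  k=1: a=2, p=9, q=2
  k=2: a=2, p=22, q=5

22/5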